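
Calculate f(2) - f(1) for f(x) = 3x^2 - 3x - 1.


Net change = f(b) - f(a)
f(x) = 3x^2 - 3x - 1
Compute f(2):
f(2) = 3 * 2^2 - 3 * 2 - 1
= 12 - 6 - 1
= 5
Compute f(1):
f(1) = 3 * 1^2 - 3 * 1 - 1
= 3 - 3 - 1
= -1
Net change = 5 - (-1) = 6

6


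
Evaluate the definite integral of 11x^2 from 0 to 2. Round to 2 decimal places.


Find the antiderivative of 11x^2:
F(x) = 11/3 * x^3
Apply the Fundamental Theorem of Calculus:
F(2) - F(0)
= 11/3 * 2^3 - 11/3 * 0^3
= 11/3 * (8 - 0)
= 11/3 * 8
= 88/3 ≈ 29.33

29.33


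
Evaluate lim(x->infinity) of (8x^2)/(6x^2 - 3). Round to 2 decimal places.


For limits at infinity with equal-degree polynomials,
we compare leading coefficients.
Numerator leading term: 8x^2
Denominator leading term: 6x^2
Divide both by x^2:
lim = (8) / (6 - 3/x^2)
As x -> infinity, the 1/x and 1/x^2 terms vanish:
= 8/6 = 4/3 ≈ 1.33

1.33


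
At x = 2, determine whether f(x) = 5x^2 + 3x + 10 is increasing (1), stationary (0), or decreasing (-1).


Compute f'(x) to determine behavior:
f'(x) = 10x + 3
f'(2) = 10 * 2 + 3
= 20 + 3
= 23
Since f'(2) > 0, the function is increasing (1)

1


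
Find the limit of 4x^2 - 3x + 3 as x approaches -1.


Since polynomials are continuous, we use direct substitution.
lim(x->-1) of 4x^2 - 3x + 3
= 4 * (-1)^2 - 3 * (-1) + 3
= 4 + 3 + 3
= 10

10


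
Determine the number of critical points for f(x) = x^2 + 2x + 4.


Find where f'(x) = 0:
f'(x) = 2x + 2
Set f'(x) = 0:
2x + 2 = 0
x = -2 / 2 = -1
This is a linear equation in x, so there is exactly one solution.
Number of critical points: 1

1


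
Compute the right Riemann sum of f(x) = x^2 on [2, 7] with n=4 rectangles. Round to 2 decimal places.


Right Riemann sum uses right endpoints of each subinterval.
Interval: [2, 7], n = 4
dx = (7 - 2) / 4 = 5/4
Right endpoints: [13/4, 9/2, 23/4, 7]
f values: [169/16, 81/4, 529/16, 49]
Sum = dx * (sum of f values)
= 5/4 * 903/8
= 4515/32 ≈ 141.09

141.09


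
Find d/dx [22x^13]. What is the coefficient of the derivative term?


We apply the power rule: d/dx [ax^n] = a*n * x^(n-1)
d/dx [22x^13]
= 22 * 13 * x^(13-1)
= 286x^12
The coefficient is 286

286


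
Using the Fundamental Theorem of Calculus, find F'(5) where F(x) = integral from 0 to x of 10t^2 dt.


By the Fundamental Theorem of Calculus (Part 1):
If F(x) = integral from 0 to x of f(t) dt, then F'(x) = f(x)
Here f(t) = 10t^2
So F'(x) = 10x^2
Evaluate at x = 5:
F'(5) = 10 * 5^2
= 10 * 25
= 250

250


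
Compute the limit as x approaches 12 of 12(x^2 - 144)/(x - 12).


Direct substitution gives 0/0, so we factor the numerator.
Factor: 12(x^2 - 144) = 12 * (x - 12)(x + 12)
Cancel the common factor (x - 12):
12(x^2 - 144)/(x - 12) = 12 * (x + 12)
Now substitute x = 12:
= 12 * (12 + 12) = 288

288


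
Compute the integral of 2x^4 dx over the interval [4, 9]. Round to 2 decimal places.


Find the antiderivative of 2x^4:
F(x) = 2/5 * x^5
Apply the Fundamental Theorem of Calculus:
F(9) - F(4)
= 2/5 * 9^5 - 2/5 * 4^5
= 2/5 * (59049 - 1024)
= 2/5 * 58025
= 23210 = 23210.00

23210.00


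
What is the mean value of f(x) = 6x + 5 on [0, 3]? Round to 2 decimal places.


Average value = 1/(b-a) * integral from a to b of f(x) dx
First compute the integral of 6x + 5:
F(x) = 3x^2 + 5x
F(3) = 3 * 9 + 5 * 3 = 42
F(0) = 3 * 0 + 5 * 0 = 0
Integral = 42 - 0 = 42
Average = 42 / (3 - 0) = 42 / 3
= 14 = 14.00

14.00


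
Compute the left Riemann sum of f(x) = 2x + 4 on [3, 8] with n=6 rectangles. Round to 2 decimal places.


Left Riemann sum uses left endpoints of each subinterval.
Interval: [3, 8], n = 6
dx = (8 - 3) / 6 = 5/6
Left endpoints: [3, 23/6, 14/3, 11/2, 19/3, 43/6]
f values: [10, 35/3, 40/3, 15, 50/3, 55/3]
Sum = dx * (sum of f values)
= 5/6 * 85
= 425/6 ≈ 70.83

70.83


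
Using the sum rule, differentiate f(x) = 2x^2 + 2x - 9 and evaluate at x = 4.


Differentiate term by term using power and sum rules:
f(x) = 2x^2 + 2x - 9
f'(x) = 4x + 2
Substitute x = 4:
f'(4) = 4 * 4 + 2
= 16 + 2
= 18

18


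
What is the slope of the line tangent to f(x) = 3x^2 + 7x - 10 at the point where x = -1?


The slope of the tangent line equals f'(x) at the point.
f(x) = 3x^2 + 7x - 10
f'(x) = 6x + 7
At x = -1:
f'(-1) = 6 * (-1) + 7
= -6 + 7
= 1

1


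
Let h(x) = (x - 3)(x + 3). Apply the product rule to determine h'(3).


Let u(x) = x - 3 and v(x) = x + 3
u'(x) = 1
v'(x) = 1
Product rule: h'(x) = u'(x)*v(x) + u(x)*v'(x)
= 1 * (x + 3) + (x - 3) * 1
At x = 3:
u(3) = 1 * 3 - 3 = 0
v(3) = 1 * 3 + 3 = 6
h'(3) = 1 * 6 + 0 * 1
= 6 + 0
= 6

6


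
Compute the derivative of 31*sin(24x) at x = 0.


Apply the chain rule to differentiate 31*sin(24x):
d/dx [31*sin(24x)]
= 31 * cos(24x) * d/dx(24x)
= 31 * 24 * cos(24x)
= 744 * cos(24x)
Evaluate at x = 0:
= 744 * cos(0)
= 744 * 1
= 744

744


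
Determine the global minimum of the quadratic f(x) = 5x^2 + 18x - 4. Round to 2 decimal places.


For a quadratic f(x) = ax^2 + bx + c with a > 0, the minimum is at the vertex.
Vertex x-coordinate: x = -b/(2a)
x = -(18) / (2 * 5)
x = -18/10 = -9/5
Substitute back to find the minimum value:
f(-9/5) = 5 * (-9/5)^2 + 18 * (-9/5) - 4
= 81/5 - 162/5 - 4
= -101/5 = -20.20

-20.20


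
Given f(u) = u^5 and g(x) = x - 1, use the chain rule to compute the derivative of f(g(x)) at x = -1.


Using the chain rule: (f(g(x)))' = f'(g(x)) * g'(x)
First, find g(-1):
g(-1) = 1 * (-1) - 1 = -2
Next, f'(u) = 5u^4
And g'(x) = 1
So f'(g(-1)) * g'(-1)
= 5 * (-2)^4 * 1
= 5 * 16 * 1
= 80

80


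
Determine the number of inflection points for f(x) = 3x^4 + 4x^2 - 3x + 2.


Inflection points occur where f''(x) = 0 and concavity changes.
f(x) = 3x^4 + 4x^2 - 3x + 2
f'(x) = 12x^3 + 8x - 3
f''(x) = 36x^2 + 8
This is a quadratic in x. Use the discriminant to count real roots.
Discriminant = (0)^2 - 4 * 36 * 8
= 0 - 1152
= -1152
Since discriminant < 0, f''(x) = 0 has no real solutions.
Number of inflection points: 0

0


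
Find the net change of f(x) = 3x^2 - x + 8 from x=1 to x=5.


Net change = f(b) - f(a)
f(x) = 3x^2 - x + 8
Compute f(5):
f(5) = 3 * 5^2 - 1 * 5 + 8
= 75 - 5 + 8
= 78
Compute f(1):
f(1) = 3 * 1^2 - 1 * 1 + 8
= 3 - 1 + 8
= 10
Net change = 78 - 10 = 68

68


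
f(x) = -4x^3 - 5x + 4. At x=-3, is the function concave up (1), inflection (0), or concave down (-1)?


Concavity is determined by the sign of f''(x).
f(x) = -4x^3 - 5x + 4
f'(x) = -12x^2 - 5
f''(x) = -24x
f''(-3) = -24 * (-3) + 0
= 72 + 0
= 72
Since f''(-3) > 0, the function is concave up (1)

1


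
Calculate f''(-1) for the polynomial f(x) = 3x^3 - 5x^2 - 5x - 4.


First derivative:
f'(x) = 9x^2 - 10x - 5
Second derivative:
f''(x) = 18x - 10
Substitute x = -1:
f''(-1) = 18 * (-1) - 10
= -18 - 10
= -28

-28


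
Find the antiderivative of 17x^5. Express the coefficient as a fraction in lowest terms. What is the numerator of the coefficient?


Apply the power rule for integration:
integral of ax^n dx = a/(n+1) * x^(n+1) + C
integral of 17x^5 dx
= 17/6 * x^6 + C
The coefficient in lowest terms is 17/6, and its numerator is 17

17


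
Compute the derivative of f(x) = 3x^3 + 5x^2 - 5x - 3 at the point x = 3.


Differentiate f(x) = 3x^3 + 5x^2 - 5x - 3 term by term:
f'(x) = 9x^2 + 10x - 5
Substitute x = 3:
f'(3) = 9 * 3^2 + 10 * 3 - 5
= 81 + 30 - 5
= 106

106


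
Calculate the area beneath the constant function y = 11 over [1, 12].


The area under a constant function y = 11 is a rectangle.
Width = 12 - 1 = 11
Height = 11
Area = width * height
= 11 * 11
= 121

121


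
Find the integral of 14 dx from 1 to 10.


The integral of a constant k over [a, b] equals k * (b - a).
integral from 1 to 10 of 14 dx
= 14 * (10 - 1)
= 14 * 9
= 126

126


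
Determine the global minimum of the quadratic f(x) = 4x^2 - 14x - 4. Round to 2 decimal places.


For a quadratic f(x) = ax^2 + bx + c with a > 0, the minimum is at the vertex.
Vertex x-coordinate: x = -b/(2a)
x = -(-14) / (2 * 4)
x = 14/8 = 7/4
Substitute back to find the minimum value:
f(7/4) = 4 * (7/4)^2 - 14 * (7/4) - 4
= 49/4 - 49/2 - 4
= -65/4 = -16.25

-16.25


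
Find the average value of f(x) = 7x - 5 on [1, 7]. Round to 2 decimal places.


Average value = 1/(b-a) * integral from a to b of f(x) dx
First compute the integral of 7x - 5:
F(x) = (7/2)x^2 - 5x
F(7) = 7/2 * 49 - 5 * 7 = 273/2
F(1) = 7/2 * 1 - 5 * 1 = -3/2
Integral = 273/2 - (-3/2) = 138
Average = 138 / (7 - 1) = 138 / 6
= 23 = 23.00

23.00


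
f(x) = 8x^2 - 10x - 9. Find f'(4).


Differentiate term by term using power and sum rules:
f(x) = 8x^2 - 10x - 9
f'(x) = 16x - 10
Substitute x = 4:
f'(4) = 16 * 4 - 10
= 64 - 10
= 54

54


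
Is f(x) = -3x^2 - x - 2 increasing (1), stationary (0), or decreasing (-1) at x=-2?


Compute f'(x) to determine behavior:
f'(x) = -6x - 1
f'(-2) = -6 * (-2) - 1
= 12 - 1
= 11
Since f'(-2) > 0, the function is increasing (1)

1


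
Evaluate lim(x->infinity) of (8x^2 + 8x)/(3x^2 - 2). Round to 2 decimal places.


For limits at infinity with equal-degree polynomials,
we compare leading coefficients.
Numerator leading term: 8x^2
Denominator leading term: 3x^2
Divide both by x^2:
lim = (8 + 8/x) / (3 - 2/x^2)
As x -> infinity, the 1/x and 1/x^2 terms vanish:
= 8/3 ≈ 2.67

2.67


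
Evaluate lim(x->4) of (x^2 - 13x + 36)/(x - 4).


Direct substitution gives 0/0, so we factor the numerator.
Factor: (x^2 - 13x + 36) = (x - 4)(x - 9)
Cancel the common factor (x - 4):
(x^2 - 13x + 36)/(x - 4) = (x - 9)
Now substitute x = 4:
= (4) - (9) = -5

-5


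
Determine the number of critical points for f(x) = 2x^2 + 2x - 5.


Find where f'(x) = 0:
f'(x) = 4x + 2
Set f'(x) = 0:
4x + 2 = 0
x = -2 / 4 = -1/2
This is a linear equation in x, so there is exactly one solution.
Number of critical points: 1

1


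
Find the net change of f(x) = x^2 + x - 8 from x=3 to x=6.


Net change = f(b) - f(a)
f(x) = x^2 + x - 8
Compute f(6):
f(6) = 1 * 6^2 + 1 * 6 - 8
= 36 + 6 - 8
= 34
Compute f(3):
f(3) = 1 * 3^2 + 1 * 3 - 8
= 9 + 3 - 8
= 4
Net change = 34 - 4 = 30

30


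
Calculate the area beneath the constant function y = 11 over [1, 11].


The area under a constant function y = 11 is a rectangle.
Width = 11 - 1 = 10
Height = 11
Area = width * height
= 10 * 11
= 110

110


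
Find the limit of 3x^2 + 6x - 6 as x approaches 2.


Since polynomials are continuous, we use direct substitution.
lim(x->2) of 3x^2 + 6x - 6
= 3 * 2^2 + 6 * 2 - 6
= 12 + 12 - 6
= 18

18


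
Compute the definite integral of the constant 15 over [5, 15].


The integral of a constant k over [a, b] equals k * (b - a).
integral from 5 to 15 of 15 dx
= 15 * (15 - 5)
= 15 * 10
= 150

150


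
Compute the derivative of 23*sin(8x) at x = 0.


Apply the chain rule to differentiate 23*sin(8x):
d/dx [23*sin(8x)]
= 23 * cos(8x) * d/dx(8x)
= 23 * 8 * cos(8x)
= 184 * cos(8x)
Evaluate at x = 0:
= 184 * cos(0)
= 184 * 1
= 184

184


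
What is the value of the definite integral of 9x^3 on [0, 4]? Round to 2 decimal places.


Find the antiderivative of 9x^3:
F(x) = 9/4 * x^4
Apply the Fundamental Theorem of Calculus:
F(4) - F(0)
= 9/4 * 4^4 - 9/4 * 0^4
= 9/4 * (256 - 0)
= 9/4 * 256
= 576 = 576.00

576.00


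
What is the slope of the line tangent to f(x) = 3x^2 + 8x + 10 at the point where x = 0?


The slope of the tangent line equals f'(x) at the point.
f(x) = 3x^2 + 8x + 10
f'(x) = 6x + 8
At x = 0:
f'(0) = 6 * 0 + 8
= 0 + 8
= 8

8


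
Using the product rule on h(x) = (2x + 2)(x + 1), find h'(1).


Let u(x) = 2x + 2 and v(x) = x + 1
u'(x) = 2
v'(x) = 1
Product rule: h'(x) = u'(x)*v(x) + u(x)*v'(x)
= 2 * (x + 1) + (2x + 2) * 1
At x = 1:
u(1) = 2 * 1 + 2 = 4
v(1) = 1 * 1 + 1 = 2
h'(1) = 2 * 2 + 4 * 1
= 4 + 4
= 8

8


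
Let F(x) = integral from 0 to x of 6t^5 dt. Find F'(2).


By the Fundamental Theorem of Calculus (Part 1):
If F(x) = integral from 0 to x of f(t) dt, then F'(x) = f(x)
Here f(t) = 6t^5
So F'(x) = 6x^5
Evaluate at x = 2:
F'(2) = 6 * 2^5
= 6 * 32
= 192

192


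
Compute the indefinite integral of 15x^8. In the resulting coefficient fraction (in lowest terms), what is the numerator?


Apply the power rule for integration:
integral of ax^n dx = a/(n+1) * x^(n+1) + C
integral of 15x^8 dx
= 15/9 * x^9 + C
= 5/3 * x^9 + C
The coefficient in lowest terms is 5/3, and its numerator is 5

5


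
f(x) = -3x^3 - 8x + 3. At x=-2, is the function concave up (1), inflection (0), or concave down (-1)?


Concavity is determined by the sign of f''(x).
f(x) = -3x^3 - 8x + 3
f'(x) = -9x^2 - 8
f''(x) = -18x
f''(-2) = -18 * (-2) + 0
= 36 + 0
= 36
Since f''(-2) > 0, the function is concave up (1)

1


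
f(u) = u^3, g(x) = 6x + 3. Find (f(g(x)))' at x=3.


Using the chain rule: (f(g(x)))' = f'(g(x)) * g'(x)
First, find g(3):
g(3) = 6 * 3 + 3 = 21
Next, f'(u) = 3u^2
And g'(x) = 6
So f'(g(3)) * g'(3)
= 3 * 21^2 * 6
= 3 * 441 * 6
= 7938

7938


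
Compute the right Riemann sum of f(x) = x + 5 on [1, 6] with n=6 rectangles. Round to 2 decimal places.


Right Riemann sum uses right endpoints of each subinterval.
Interval: [1, 6], n = 6
dx = (6 - 1) / 6 = 5/6
Right endpoints: [11/6, 8/3, 7/2, 13/3, 31/6, 6]
f values: [41/6, 23/3, 17/2, 28/3, 61/6, 11]
Sum = dx * (sum of f values)
= 5/6 * 107/2
= 535/12 ≈ 44.58

44.58


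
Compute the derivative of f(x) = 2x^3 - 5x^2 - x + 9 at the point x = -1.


Differentiate f(x) = 2x^3 - 5x^2 - x + 9 term by term:
f'(x) = 6x^2 - 10x - 1
Substitute x = -1:
f'(-1) = 6 * (-1)^2 - 10 * (-1) - 1
= 6 + 10 - 1
= 15

15


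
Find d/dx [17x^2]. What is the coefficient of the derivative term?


We apply the power rule: d/dx [ax^n] = a*n * x^(n-1)
d/dx [17x^2]
= 17 * 2 * x^(2-1)
= 34x
The coefficient is 34

34


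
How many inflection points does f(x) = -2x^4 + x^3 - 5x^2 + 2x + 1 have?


Inflection points occur where f''(x) = 0 and concavity changes.
f(x) = -2x^4 + x^3 - 5x^2 + 2x + 1
f'(x) = -8x^3 + 3x^2 - 10x + 2
f''(x) = -24x^2 + 6x - 10
This is a quadratic in x. Use the discriminant to count real roots.
Discriminant = (6)^2 - 4 * (-24) * (-10)
= 36 - 960
= -924
Since discriminant < 0, f''(x) = 0 has no real solutions.
Number of inflection points: 0

0


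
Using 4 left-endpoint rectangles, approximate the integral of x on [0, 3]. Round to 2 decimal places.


Left Riemann sum uses left endpoints of each subinterval.
Interval: [0, 3], n = 4
dx = (3 - 0) / 4 = 3/4
Left endpoints: [0, 3/4, 3/2, 9/4]
f values: [0, 3/4, 3/2, 9/4]
Sum = dx * (sum of f values)
= 3/4 * 9/2
= 27/8 ≈ 3.38

3.38


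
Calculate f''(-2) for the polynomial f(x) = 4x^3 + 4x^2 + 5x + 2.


First derivative:
f'(x) = 12x^2 + 8x + 5
Second derivative:
f''(x) = 24x + 8
Substitute x = -2:
f''(-2) = 24 * (-2) + 8
= -48 + 8
= -40

-40


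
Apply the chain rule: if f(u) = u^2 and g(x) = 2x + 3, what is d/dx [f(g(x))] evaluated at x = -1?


Using the chain rule: (f(g(x)))' = f'(g(x)) * g'(x)
First, find g(-1):
g(-1) = 2 * (-1) + 3 = 1
Next, f'(u) = 2u
And g'(x) = 2
So f'(g(-1)) * g'(-1)
= 2 * 1 * 2
= 4

4


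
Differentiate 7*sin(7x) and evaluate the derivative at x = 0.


Apply the chain rule to differentiate 7*sin(7x):
d/dx [7*sin(7x)]
= 7 * cos(7x) * d/dx(7x)
= 7 * 7 * cos(7x)
= 49 * cos(7x)
Evaluate at x = 0:
= 49 * cos(0)
= 49 * 1
= 49

49


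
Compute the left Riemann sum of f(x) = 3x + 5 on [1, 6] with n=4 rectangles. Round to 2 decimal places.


Left Riemann sum uses left endpoints of each subinterval.
Interval: [1, 6], n = 4
dx = (6 - 1) / 4 = 5/4
Left endpoints: [1, 9/4, 7/2, 19/4]
f values: [8, 47/4, 31/2, 77/4]
Sum = dx * (sum of f values)
= 5/4 * 109/2
= 545/8 ≈ 68.13

68.13


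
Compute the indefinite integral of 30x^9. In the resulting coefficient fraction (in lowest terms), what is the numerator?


Apply the power rule for integration:
integral of ax^n dx = a/(n+1) * x^(n+1) + C
integral of 30x^9 dx
= 30/10 * x^10 + C
= 3 * x^10 + C
The coefficient in lowest terms is 3 = 3/1, so its numerator is 3

3


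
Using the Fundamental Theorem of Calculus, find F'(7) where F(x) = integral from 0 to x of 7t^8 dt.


By the Fundamental Theorem of Calculus (Part 1):
If F(x) = integral from 0 to x of f(t) dt, then F'(x) = f(x)
Here f(t) = 7t^8
So F'(x) = 7x^8
Evaluate at x = 7:
F'(7) = 7 * 7^8
= 7 * 5764801
= 40353607

40353607


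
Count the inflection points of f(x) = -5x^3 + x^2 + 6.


Inflection points occur where f''(x) = 0 and concavity changes.
f(x) = -5x^3 + x^2 + 6
f'(x) = -15x^2 + 2x
f''(x) = -30x + 2
Set f''(x) = 0:
-30x + 2 = 0
x = -2 / (-30) = 1/15
Since f''(x) is linear (degree 1), it changes sign at this point.
Therefore there is exactly 1 inflection point.

1


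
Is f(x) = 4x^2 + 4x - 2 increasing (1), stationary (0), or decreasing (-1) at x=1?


Compute f'(x) to determine behavior:
f'(x) = 8x + 4
f'(1) = 8 * 1 + 4
= 8 + 4
= 12
Since f'(1) > 0, the function is increasing (1)

1


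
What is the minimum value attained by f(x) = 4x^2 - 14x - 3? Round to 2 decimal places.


For a quadratic f(x) = ax^2 + bx + c with a > 0, the minimum is at the vertex.
Vertex x-coordinate: x = -b/(2a)
x = -(-14) / (2 * 4)
x = 14/8 = 7/4
Substitute back to find the minimum value:
f(7/4) = 4 * (7/4)^2 - 14 * (7/4) - 3
= 49/4 - 49/2 - 3
= -61/4 = -15.25

-15.25


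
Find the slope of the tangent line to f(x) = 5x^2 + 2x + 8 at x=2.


The slope of the tangent line equals f'(x) at the point.
f(x) = 5x^2 + 2x + 8
f'(x) = 10x + 2
At x = 2:
f'(2) = 10 * 2 + 2
= 20 + 2
= 22

22


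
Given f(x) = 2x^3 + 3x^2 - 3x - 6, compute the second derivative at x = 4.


First derivative:
f'(x) = 6x^2 + 6x - 3
Second derivative:
f''(x) = 12x + 6
Substitute x = 4:
f''(4) = 12 * 4 + 6
= 48 + 6
= 54

54


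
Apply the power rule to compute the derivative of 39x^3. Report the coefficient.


We apply the power rule: d/dx [ax^n] = a*n * x^(n-1)
d/dx [39x^3]
= 39 * 3 * x^(3-1)
= 117x^2
The coefficient is 117

117


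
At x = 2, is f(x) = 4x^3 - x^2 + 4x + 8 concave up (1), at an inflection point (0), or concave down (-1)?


Concavity is determined by the sign of f''(x).
f(x) = 4x^3 - x^2 + 4x + 8
f'(x) = 12x^2 - 2x + 4
f''(x) = 24x - 2
f''(2) = 24 * 2 - 2
= 48 - 2
= 46
Since f''(2) > 0, the function is concave up (1)

1


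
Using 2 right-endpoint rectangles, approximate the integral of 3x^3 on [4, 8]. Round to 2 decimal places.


Right Riemann sum uses right endpoints of each subinterval.
Interval: [4, 8], n = 2
dx = (8 - 4) / 2 = 2
Right endpoints: [6, 8]
f values: [648, 1536]
Sum = dx * (sum of f values)
= 2 * 2184
= 4368 = 4368.00

4368.00


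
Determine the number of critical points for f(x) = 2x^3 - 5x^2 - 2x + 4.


Find where f'(x) = 0:
f(x) = 2x^3 - 5x^2 - 2x + 4
f'(x) = 6x^2 - 10x - 2
This is a quadratic in x. Use the discriminant to count real roots.
Discriminant = (-10)^2 - 4 * 6 * (-2)
= 100 - (-48)
= 148
Since discriminant > 0, f'(x) = 0 has 2 real solutions.
Number of critical points: 2

2


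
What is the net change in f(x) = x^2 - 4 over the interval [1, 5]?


Net change = f(b) - f(a)
f(x) = x^2 - 4
Compute f(5):
f(5) = 1 * 5^2 + 0 * 5 - 4
= 25 + 0 - 4
= 21
Compute f(1):
f(1) = 1 * 1^2 + 0 * 1 - 4
= 1 + 0 - 4
= -3
Net change = 21 - (-3) = 24

24


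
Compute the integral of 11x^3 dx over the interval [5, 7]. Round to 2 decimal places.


Find the antiderivative of 11x^3:
F(x) = 11/4 * x^4
Apply the Fundamental Theorem of Calculus:
F(7) - F(5)
= 11/4 * 7^4 - 11/4 * 5^4
= 11/4 * (2401 - 625)
= 11/4 * 1776
= 4884 = 4884.00

4884.00


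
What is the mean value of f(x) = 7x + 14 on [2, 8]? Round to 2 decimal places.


Average value = 1/(b-a) * integral from a to b of f(x) dx
First compute the integral of 7x + 14:
F(x) = (7/2)x^2 + 14x
F(8) = 7/2 * 64 + 14 * 8 = 336
F(2) = 7/2 * 4 + 14 * 2 = 42
Integral = 336 - 42 = 294
Average = 294 / (8 - 2) = 294 / 6
= 49 = 49.00

49.00


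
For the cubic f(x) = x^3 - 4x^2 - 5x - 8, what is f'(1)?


Differentiate f(x) = x^3 - 4x^2 - 5x - 8 term by term:
f'(x) = 3x^2 - 8x - 5
Substitute x = 1:
f'(1) = 3 * 1^2 - 8 * 1 - 5
= 3 - 8 - 5
= -10

-10


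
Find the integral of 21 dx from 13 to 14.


The integral of a constant k over [a, b] equals k * (b - a).
integral from 13 to 14 of 21 dx
= 21 * (14 - 13)
= 21 * 1
= 21

21


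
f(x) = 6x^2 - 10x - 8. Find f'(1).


Differentiate term by term using power and sum rules:
f(x) = 6x^2 - 10x - 8
f'(x) = 12x - 10
Substitute x = 1:
f'(1) = 12 * 1 - 10
= 12 - 10
= 2

2


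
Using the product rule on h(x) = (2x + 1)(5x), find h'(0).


Let u(x) = 2x + 1 and v(x) = 5x
u'(x) = 2
v'(x) = 5
Product rule: h'(x) = u'(x)*v(x) + u(x)*v'(x)
= 2 * (5x) + (2x + 1) * 5
At x = 0:
u(0) = 2 * 0 + 1 = 1
v(0) = 5 * 0 + 0 = 0
h'(0) = 2 * 0 + 1 * 5
= 0 + 5
= 5

5


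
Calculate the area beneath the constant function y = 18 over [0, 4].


The area under a constant function y = 18 is a rectangle.
Width = 4 - 0 = 4
Height = 18
Area = width * height
= 4 * 18
= 72

72


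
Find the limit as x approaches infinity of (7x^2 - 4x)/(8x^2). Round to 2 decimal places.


For limits at infinity with equal-degree polynomials,
we compare leading coefficients.
Numerator leading term: 7x^2
Denominator leading term: 8x^2
Divide both by x^2:
lim = (7 - 4/x) / (8)
As x -> infinity, the 1/x and 1/x^2 terms vanish:
= 7/8 ≈ 0.88

0.88


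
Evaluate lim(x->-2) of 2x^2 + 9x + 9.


Since polynomials are continuous, we use direct substitution.
lim(x->-2) of 2x^2 + 9x + 9
= 2 * (-2)^2 + 9 * (-2) + 9
= 8 - 18 + 9
= -1

-1


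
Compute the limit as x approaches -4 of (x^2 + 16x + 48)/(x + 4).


Direct substitution gives 0/0, so we factor the numerator.
Factor: (x^2 + 16x + 48) = (x + 4)(x + 12)
Cancel the common factor (x + 4):
(x^2 + 16x + 48)/(x + 4) = (x + 12)
Now substitute x = -4:
= (-4) - (-12) = 8

8


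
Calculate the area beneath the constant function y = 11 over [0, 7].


The area under a constant function y = 11 is a rectangle.
Width = 7 - 0 = 7
Height = 11
Area = width * height
= 7 * 11
= 77

77


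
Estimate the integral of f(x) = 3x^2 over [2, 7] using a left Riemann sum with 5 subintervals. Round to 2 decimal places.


Left Riemann sum uses left endpoints of each subinterval.
Interval: [2, 7], n = 5
dx = (7 - 2) / 5 = 1
Left endpoints: [2, 3, 4, 5, 6]
f values: [12, 27, 48, 75, 108]
Sum = dx * (sum of f values)
= 1 * 270
= 270 = 270.00

270.00


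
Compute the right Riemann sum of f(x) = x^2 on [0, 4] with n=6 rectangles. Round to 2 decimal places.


Right Riemann sum uses right endpoints of each subinterval.
Interval: [0, 4], n = 6
dx = (4 - 0) / 6 = 2/3
Right endpoints: [2/3, 4/3, 2, 8/3, 10/3, 4]
f values: [4/9, 16/9, 4, 64/9, 100/9, 16]
Sum = dx * (sum of f values)
= 2/3 * 364/9
= 728/27 ≈ 26.96

26.96


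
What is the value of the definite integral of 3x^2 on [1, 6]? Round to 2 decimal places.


Find the antiderivative of 3x^2:
F(x) = 3/3 * x^3
Apply the Fundamental Theorem of Calculus:
F(6) - F(1)
= 3/3 * 6^3 - 3/3 * 1^3
= 3/3 * (216 - 1)
= 3/3 * 215
= 215 = 215.00

215.00


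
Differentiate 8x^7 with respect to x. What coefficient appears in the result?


We apply the power rule: d/dx [ax^n] = a*n * x^(n-1)
d/dx [8x^7]
= 8 * 7 * x^(7-1)
= 56x^6
The coefficient is 56

56


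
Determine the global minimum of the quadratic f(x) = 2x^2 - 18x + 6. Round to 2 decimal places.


For a quadratic f(x) = ax^2 + bx + c with a > 0, the minimum is at the vertex.
Vertex x-coordinate: x = -b/(2a)
x = -(-18) / (2 * 2)
x = 18/4 = 9/2
Substitute back to find the minimum value:
f(9/2) = 2 * (9/2)^2 - 18 * (9/2) + 6
= 81/2 - 81 + 6
= -69/2 = -34.50

-34.50


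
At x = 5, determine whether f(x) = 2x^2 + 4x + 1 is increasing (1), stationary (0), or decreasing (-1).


Compute f'(x) to determine behavior:
f'(x) = 4x + 4
f'(5) = 4 * 5 + 4
= 20 + 4
= 24
Since f'(5) > 0, the function is increasing (1)

1


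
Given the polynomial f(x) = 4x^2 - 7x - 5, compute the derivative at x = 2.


Differentiate term by term using power and sum rules:
f(x) = 4x^2 - 7x - 5
f'(x) = 8x - 7
Substitute x = 2:
f'(2) = 8 * 2 - 7
= 16 - 7
= 9

9


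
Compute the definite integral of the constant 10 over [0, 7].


The integral of a constant k over [a, b] equals k * (b - a).
integral from 0 to 7 of 10 dx
= 10 * (7 - 0)
= 10 * 7
= 70

70


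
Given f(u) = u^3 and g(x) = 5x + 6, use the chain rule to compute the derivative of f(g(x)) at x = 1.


Using the chain rule: (f(g(x)))' = f'(g(x)) * g'(x)
First, find g(1):
g(1) = 5 * 1 + 6 = 11
Next, f'(u) = 3u^2
And g'(x) = 5
So f'(g(1)) * g'(1)
= 3 * 11^2 * 5
= 3 * 121 * 5
= 1815

1815


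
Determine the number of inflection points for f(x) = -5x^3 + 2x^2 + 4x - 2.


Inflection points occur where f''(x) = 0 and concavity changes.
f(x) = -5x^3 + 2x^2 + 4x - 2
f'(x) = -15x^2 + 4x + 4
f''(x) = -30x + 4
Set f''(x) = 0:
-30x + 4 = 0
x = -4 / (-30) = 2/15
Since f''(x) is linear (degree 1), it changes sign at this point.
Therefore there is exactly 1 inflection point.

1


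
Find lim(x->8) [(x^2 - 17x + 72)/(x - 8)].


Direct substitution gives 0/0, so we factor the numerator.
Factor: (x^2 - 17x + 72) = (x - 8)(x - 9)
Cancel the common factor (x - 8):
(x^2 - 17x + 72)/(x - 8) = (x - 9)
Now substitute x = 8:
= (8) - (9) = -1

-1


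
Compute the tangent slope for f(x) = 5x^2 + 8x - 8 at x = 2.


The slope of the tangent line equals f'(x) at the point.
f(x) = 5x^2 + 8x - 8
f'(x) = 10x + 8
At x = 2:
f'(2) = 10 * 2 + 8
= 20 + 8
= 28

28


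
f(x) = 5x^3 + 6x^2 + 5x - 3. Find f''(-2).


First derivative:
f'(x) = 15x^2 + 12x + 5
Second derivative:
f''(x) = 30x + 12
Substitute x = -2:
f''(-2) = 30 * (-2) + 12
= -60 + 12
= -48

-48


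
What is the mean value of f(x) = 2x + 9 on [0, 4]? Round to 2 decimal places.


Average value = 1/(b-a) * integral from a to b of f(x) dx
First compute the integral of 2x + 9:
F(x) = x^2 + 9x
F(4) = 1 * 16 + 9 * 4 = 52
F(0) = 1 * 0 + 9 * 0 = 0
Integral = 52 - 0 = 52
Average = 52 / (4 - 0) = 52 / 4
= 13 = 13.00

13.00


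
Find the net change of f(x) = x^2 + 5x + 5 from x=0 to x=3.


Net change = f(b) - f(a)
f(x) = x^2 + 5x + 5
Compute f(3):
f(3) = 1 * 3^2 + 5 * 3 + 5
= 9 + 15 + 5
= 29
Compute f(0):
f(0) = 1 * 0^2 + 5 * 0 + 5
= 0 + 0 + 5
= 5
Net change = 29 - 5 = 24

24


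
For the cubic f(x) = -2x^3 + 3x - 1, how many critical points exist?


Find where f'(x) = 0:
f(x) = -2x^3 + 3x - 1
f'(x) = -6x^2 + 3
This is a quadratic in x. Use the discriminant to count real roots.
Discriminant = (0)^2 - 4 * (-6) * 3
= 0 - (-72)
= 72
Since discriminant > 0, f'(x) = 0 has 2 real solutions.
Number of critical points: 2

2


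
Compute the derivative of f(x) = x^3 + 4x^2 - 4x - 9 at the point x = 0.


Differentiate f(x) = x^3 + 4x^2 - 4x - 9 term by term:
f'(x) = 3x^2 + 8x - 4
Substitute x = 0:
f'(0) = 3 * 0^2 + 8 * 0 - 4
= 0 + 0 - 4
= -4

-4


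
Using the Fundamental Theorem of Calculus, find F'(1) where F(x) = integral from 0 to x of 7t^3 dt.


By the Fundamental Theorem of Calculus (Part 1):
If F(x) = integral from 0 to x of f(t) dt, then F'(x) = f(x)
Here f(t) = 7t^3
So F'(x) = 7x^3
Evaluate at x = 1:
F'(1) = 7 * 1^3
= 7 * 1
= 7

7


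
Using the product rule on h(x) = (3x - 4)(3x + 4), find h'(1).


Let u(x) = 3x - 4 and v(x) = 3x + 4
u'(x) = 3
v'(x) = 3
Product rule: h'(x) = u'(x)*v(x) + u(x)*v'(x)
= 3 * (3x + 4) + (3x - 4) * 3
At x = 1:
u(1) = 3 * 1 - 4 = -1
v(1) = 3 * 1 + 4 = 7
h'(1) = 3 * 7 + (-1) * 3
= 21 - 3
= 18

18


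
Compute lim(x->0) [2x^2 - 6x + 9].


Since polynomials are continuous, we use direct substitution.
lim(x->0) of 2x^2 - 6x + 9
= 2 * 0^2 - 6 * 0 + 9
= 0 + 0 + 9
= 9

9


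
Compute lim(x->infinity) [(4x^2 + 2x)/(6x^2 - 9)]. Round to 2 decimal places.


For limits at infinity with equal-degree polynomials,
we compare leading coefficients.
Numerator leading term: 4x^2
Denominator leading term: 6x^2
Divide both by x^2:
lim = (4 + 2/x) / (6 - 9/x^2)
As x -> infinity, the 1/x and 1/x^2 terms vanish:
= 4/6 = 2/3 ≈ 0.67

0.67


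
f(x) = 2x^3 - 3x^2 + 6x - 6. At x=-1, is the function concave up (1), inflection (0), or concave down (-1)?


Concavity is determined by the sign of f''(x).
f(x) = 2x^3 - 3x^2 + 6x - 6
f'(x) = 6x^2 - 6x + 6
f''(x) = 12x - 6
f''(-1) = 12 * (-1) - 6
= -12 - 6
= -18
Since f''(-1) < 0, the function is concave down (-1)

-1


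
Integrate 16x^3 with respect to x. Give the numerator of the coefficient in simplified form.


Apply the power rule for integration:
integral of ax^n dx = a/(n+1) * x^(n+1) + C
integral of 16x^3 dx
= 16/4 * x^4 + C
= 4 * x^4 + C
The coefficient in lowest terms is 4 = 4/1, so its numerator is 4

4


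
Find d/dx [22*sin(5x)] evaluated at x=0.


Apply the chain rule to differentiate 22*sin(5x):
d/dx [22*sin(5x)]
= 22 * cos(5x) * d/dx(5x)
= 22 * 5 * cos(5x)
= 110 * cos(5x)
Evaluate at x = 0:
= 110 * cos(0)
= 110 * 1
= 110

110


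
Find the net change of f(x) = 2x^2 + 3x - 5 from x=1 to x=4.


Net change = f(b) - f(a)
f(x) = 2x^2 + 3x - 5
Compute f(4):
f(4) = 2 * 4^2 + 3 * 4 - 5
= 32 + 12 - 5
= 39
Compute f(1):
f(1) = 2 * 1^2 + 3 * 1 - 5
= 2 + 3 - 5
= 0
Net change = 39 - 0 = 39

39


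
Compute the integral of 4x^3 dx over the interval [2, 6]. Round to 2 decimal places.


Find the antiderivative of 4x^3:
F(x) = 4/4 * x^4
Apply the Fundamental Theorem of Calculus:
F(6) - F(2)
= 4/4 * 6^4 - 4/4 * 2^4
= 4/4 * (1296 - 16)
= 4/4 * 1280
= 1280 = 1280.00

1280.00


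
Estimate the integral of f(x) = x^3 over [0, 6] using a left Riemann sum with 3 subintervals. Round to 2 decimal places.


Left Riemann sum uses left endpoints of each subinterval.
Interval: [0, 6], n = 3
dx = (6 - 0) / 3 = 2
Left endpoints: [0, 2, 4]
f values: [0, 8, 64]
Sum = dx * (sum of f values)
= 2 * 72
= 144 = 144.00

144.00


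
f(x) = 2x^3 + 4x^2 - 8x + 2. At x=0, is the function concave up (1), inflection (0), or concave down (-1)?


Concavity is determined by the sign of f''(x).
f(x) = 2x^3 + 4x^2 - 8x + 2
f'(x) = 6x^2 + 8x - 8
f''(x) = 12x + 8
f''(0) = 12 * 0 + 8
= 0 + 8
= 8
Since f''(0) > 0, the function is concave up (1)

1


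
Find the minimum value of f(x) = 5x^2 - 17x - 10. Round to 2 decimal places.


For a quadratic f(x) = ax^2 + bx + c with a > 0, the minimum is at the vertex.
Vertex x-coordinate: x = -b/(2a)
x = -(-17) / (2 * 5)
x = 17/10
Substitute back to find the minimum value:
f(17/10) = 5 * (17/10)^2 - 17 * (17/10) - 10
= 289/20 - 289/10 - 10
= -489/20 = -24.45

-24.45


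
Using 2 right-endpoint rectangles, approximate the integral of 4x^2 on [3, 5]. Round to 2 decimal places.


Right Riemann sum uses right endpoints of each subinterval.
Interval: [3, 5], n = 2
dx = (5 - 3) / 2 = 1
Right endpoints: [4, 5]
f values: [64, 100]
Sum = dx * (sum of f values)
= 1 * 164
= 164 = 164.00

164.00


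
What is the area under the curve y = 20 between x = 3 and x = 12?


The area under a constant function y = 20 is a rectangle.
Width = 12 - 3 = 9
Height = 20
Area = width * height
= 9 * 20
= 180

180


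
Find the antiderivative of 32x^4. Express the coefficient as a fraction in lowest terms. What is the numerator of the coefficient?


Apply the power rule for integration:
integral of ax^n dx = a/(n+1) * x^(n+1) + C
integral of 32x^4 dx
= 32/5 * x^5 + C
The coefficient in lowest terms is 32/5, and its numerator is 32

32


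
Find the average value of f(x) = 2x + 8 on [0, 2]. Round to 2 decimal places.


Average value = 1/(b-a) * integral from a to b of f(x) dx
First compute the integral of 2x + 8:
F(x) = x^2 + 8x
F(2) = 1 * 4 + 8 * 2 = 20
F(0) = 1 * 0 + 8 * 0 = 0
Integral = 20 - 0 = 20
Average = 20 / (2 - 0) = 20 / 2
= 10 = 10.00

10.00


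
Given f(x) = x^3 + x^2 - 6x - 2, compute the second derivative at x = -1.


First derivative:
f'(x) = 3x^2 + 2x - 6
Second derivative:
f''(x) = 6x + 2
Substitute x = -1:
f''(-1) = 6 * (-1) + 2
= -6 + 2
= -4

-4


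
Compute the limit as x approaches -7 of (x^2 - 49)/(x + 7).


Direct substitution gives 0/0, so we factor the numerator.
Factor: (x^2 - 49) = (x + 7)(x - 7)
Cancel the common factor (x + 7):
(x^2 - 49)/(x + 7) = (x - 7)
Now substitute x = -7:
= (-7) - (7) = -14

-14


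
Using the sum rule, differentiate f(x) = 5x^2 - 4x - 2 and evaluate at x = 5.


Differentiate term by term using power and sum rules:
f(x) = 5x^2 - 4x - 2
f'(x) = 10x - 4
Substitute x = 5:
f'(5) = 10 * 5 - 4
= 50 - 4
= 46

46


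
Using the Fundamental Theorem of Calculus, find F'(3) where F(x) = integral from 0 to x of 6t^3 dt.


By the Fundamental Theorem of Calculus (Part 1):
If F(x) = integral from 0 to x of f(t) dt, then F'(x) = f(x)
Here f(t) = 6t^3
So F'(x) = 6x^3
Evaluate at x = 3:
F'(3) = 6 * 3^3
= 6 * 27
= 162

162


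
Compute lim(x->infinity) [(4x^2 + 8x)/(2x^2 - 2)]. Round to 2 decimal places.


For limits at infinity with equal-degree polynomials,
we compare leading coefficients.
Numerator leading term: 4x^2
Denominator leading term: 2x^2
Divide both by x^2:
lim = (4 + 8/x) / (2 - 2/x^2)
As x -> infinity, the 1/x and 1/x^2 terms vanish:
= 4/2 = 2 = 2.00

2.00


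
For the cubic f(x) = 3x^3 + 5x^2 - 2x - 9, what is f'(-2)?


Differentiate f(x) = 3x^3 + 5x^2 - 2x - 9 term by term:
f'(x) = 9x^2 + 10x - 2
Substitute x = -2:
f'(-2) = 9 * (-2)^2 + 10 * (-2) - 2
= 36 - 20 - 2
= 14

14


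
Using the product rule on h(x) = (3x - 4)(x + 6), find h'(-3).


Let u(x) = 3x - 4 and v(x) = x + 6
u'(x) = 3
v'(x) = 1
Product rule: h'(x) = u'(x)*v(x) + u(x)*v'(x)
= 3 * (x + 6) + (3x - 4) * 1
At x = -3:
u(-3) = 3 * (-3) - 4 = -13
v(-3) = 1 * (-3) + 6 = 3
h'(-3) = 3 * 3 + (-13) * 1
= 9 - 13
= -4

-4


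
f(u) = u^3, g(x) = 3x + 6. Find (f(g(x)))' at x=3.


Using the chain rule: (f(g(x)))' = f'(g(x)) * g'(x)
First, find g(3):
g(3) = 3 * 3 + 6 = 15
Next, f'(u) = 3u^2
And g'(x) = 3
So f'(g(3)) * g'(3)
= 3 * 15^2 * 3
= 3 * 225 * 3
= 2025

2025


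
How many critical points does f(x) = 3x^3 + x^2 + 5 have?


Find where f'(x) = 0:
f(x) = 3x^3 + x^2 + 5
f'(x) = 9x^2 + 2x
This is a quadratic in x. Use the discriminant to count real roots.
Discriminant = (2)^2 - 4 * 9 * 0
= 4 - 0
= 4
Since discriminant > 0, f'(x) = 0 has 2 real solutions.
Number of critical points: 2

2


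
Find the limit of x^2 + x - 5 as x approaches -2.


Since polynomials are continuous, we use direct substitution.
lim(x->-2) of x^2 + x - 5
= 1 * (-2)^2 + 1 * (-2) - 5
= 4 - 2 - 5
= -3

-3


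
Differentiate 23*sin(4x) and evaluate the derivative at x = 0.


Apply the chain rule to differentiate 23*sin(4x):
d/dx [23*sin(4x)]
= 23 * cos(4x) * d/dx(4x)
= 23 * 4 * cos(4x)
= 92 * cos(4x)
Evaluate at x = 0:
= 92 * cos(0)
= 92 * 1
= 92

92


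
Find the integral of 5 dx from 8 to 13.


The integral of a constant k over [a, b] equals k * (b - a).
integral from 8 to 13 of 5 dx
= 5 * (13 - 8)
= 5 * 5
= 25

25


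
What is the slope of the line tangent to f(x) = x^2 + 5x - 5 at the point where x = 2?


The slope of the tangent line equals f'(x) at the point.
f(x) = x^2 + 5x - 5
f'(x) = 2x + 5
At x = 2:
f'(2) = 2 * 2 + 5
= 4 + 5
= 9

9


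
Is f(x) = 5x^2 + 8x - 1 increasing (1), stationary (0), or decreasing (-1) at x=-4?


Compute f'(x) to determine behavior:
f'(x) = 10x + 8
f'(-4) = 10 * (-4) + 8
= -40 + 8
= -32
Since f'(-4) < 0, the function is decreasing (-1)

-1


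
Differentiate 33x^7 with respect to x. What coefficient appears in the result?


We apply the power rule: d/dx [ax^n] = a*n * x^(n-1)
d/dx [33x^7]
= 33 * 7 * x^(7-1)
= 231x^6
The coefficient is 231

231


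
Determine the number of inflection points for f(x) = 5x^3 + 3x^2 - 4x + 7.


Inflection points occur where f''(x) = 0 and concavity changes.
f(x) = 5x^3 + 3x^2 - 4x + 7
f'(x) = 15x^2 + 6x - 4
f''(x) = 30x + 6
Set f''(x) = 0:
30x + 6 = 0
x = -6 / 30 = -1/5
Since f''(x) is linear (degree 1), it changes sign at this point.
Therefore there is exactly 1 inflection point.

1


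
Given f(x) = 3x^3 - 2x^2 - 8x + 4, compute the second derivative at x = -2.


First derivative:
f'(x) = 9x^2 - 4x - 8
Second derivative:
f''(x) = 18x - 4
Substitute x = -2:
f''(-2) = 18 * (-2) - 4
= -36 - 4
= -40

-40


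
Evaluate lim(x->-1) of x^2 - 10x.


Since polynomials are continuous, we use direct substitution.
lim(x->-1) of x^2 - 10x
= 1 * (-1)^2 - 10 * (-1) + 0
= 1 + 10 + 0
= 11

11


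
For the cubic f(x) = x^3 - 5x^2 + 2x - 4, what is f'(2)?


Differentiate f(x) = x^3 - 5x^2 + 2x - 4 term by term:
f'(x) = 3x^2 - 10x + 2
Substitute x = 2:
f'(2) = 3 * 2^2 - 10 * 2 + 2
= 12 - 20 + 2
= -6

-6


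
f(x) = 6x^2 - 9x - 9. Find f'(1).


Differentiate term by term using power and sum rules:
f(x) = 6x^2 - 9x - 9
f'(x) = 12x - 9
Substitute x = 1:
f'(1) = 12 * 1 - 9
= 12 - 9
= 3

3


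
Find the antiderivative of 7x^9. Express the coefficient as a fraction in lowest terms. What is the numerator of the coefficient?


Apply the power rule for integration:
integral of ax^n dx = a/(n+1) * x^(n+1) + C
integral of 7x^9 dx
= 7/10 * x^10 + C
The coefficient in lowest terms is 7/10, and its numerator is 7

7


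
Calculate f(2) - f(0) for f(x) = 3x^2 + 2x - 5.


Net change = f(b) - f(a)
f(x) = 3x^2 + 2x - 5
Compute f(2):
f(2) = 3 * 2^2 + 2 * 2 - 5
= 12 + 4 - 5
= 11
Compute f(0):
f(0) = 3 * 0^2 + 2 * 0 - 5
= 0 + 0 - 5
= -5
Net change = 11 - (-5) = 16

16


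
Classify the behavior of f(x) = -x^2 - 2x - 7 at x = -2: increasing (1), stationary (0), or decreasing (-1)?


Compute f'(x) to determine behavior:
f'(x) = -2x - 2
f'(-2) = -2 * (-2) - 2
= 4 - 2
= 2
Since f'(-2) > 0, the function is increasing (1)

1


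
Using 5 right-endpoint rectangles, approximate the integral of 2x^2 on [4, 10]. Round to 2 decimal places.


Right Riemann sum uses right endpoints of each subinterval.
Interval: [4, 10], n = 5
dx = (10 - 4) / 5 = 6/5
Right endpoints: [26/5, 32/5, 38/5, 44/5, 10]
f values: [1352/25, 2048/25, 2888/25, 3872/25, 200]
Sum = dx * (sum of f values)
= 6/5 * 3032/5
= 18192/25 = 727.68

727.68


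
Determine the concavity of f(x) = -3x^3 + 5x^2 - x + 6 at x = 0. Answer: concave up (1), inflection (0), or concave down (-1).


Concavity is determined by the sign of f''(x).
f(x) = -3x^3 + 5x^2 - x + 6
f'(x) = -9x^2 + 10x - 1
f''(x) = -18x + 10
f''(0) = -18 * 0 + 10
= 0 + 10
= 10
Since f''(0) > 0, the function is concave up (1)

1


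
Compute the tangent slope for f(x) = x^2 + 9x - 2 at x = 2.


The slope of the tangent line equals f'(x) at the point.
f(x) = x^2 + 9x - 2
f'(x) = 2x + 9
At x = 2:
f'(2) = 2 * 2 + 9
= 4 + 9
= 13

13


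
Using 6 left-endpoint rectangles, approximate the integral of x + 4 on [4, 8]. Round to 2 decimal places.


Left Riemann sum uses left endpoints of each subinterval.
Interval: [4, 8], n = 6
dx = (8 - 4) / 6 = 2/3
Left endpoints: [4, 14/3, 16/3, 6, 20/3, 22/3]
f values: [8, 26/3, 28/3, 10, 32/3, 34/3]
Sum = dx * (sum of f values)
= 2/3 * 58
= 116/3 ≈ 38.67

38.67


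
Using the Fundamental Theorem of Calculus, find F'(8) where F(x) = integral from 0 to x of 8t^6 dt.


By the Fundamental Theorem of Calculus (Part 1):
If F(x) = integral from 0 to x of f(t) dt, then F'(x) = f(x)
Here f(t) = 8t^6
So F'(x) = 8x^6
Evaluate at x = 8:
F'(8) = 8 * 8^6
= 8 * 262144
= 2097152

2097152


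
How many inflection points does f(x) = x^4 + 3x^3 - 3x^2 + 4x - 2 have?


Inflection points occur where f''(x) = 0 and concavity changes.
f(x) = x^4 + 3x^3 - 3x^2 + 4x - 2
f'(x) = 4x^3 + 9x^2 - 6x + 4
f''(x) = 12x^2 + 18x - 6
This is a quadratic in x. Use the discriminant to count real roots.
Discriminant = (18)^2 - 4 * 12 * (-6)
= 324 - (-288)
= 612
Since discriminant > 0, f''(x) = 0 has 2 distinct real solutions.
A quadratic with two distinct real roots changes sign at each root, so concavity changes at both.
Number of inflection points: 2

2


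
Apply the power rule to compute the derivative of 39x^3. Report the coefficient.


We apply the power rule: d/dx [ax^n] = a*n * x^(n-1)
d/dx [39x^3]
= 39 * 3 * x^(3-1)
= 117x^2
The coefficient is 117

117
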